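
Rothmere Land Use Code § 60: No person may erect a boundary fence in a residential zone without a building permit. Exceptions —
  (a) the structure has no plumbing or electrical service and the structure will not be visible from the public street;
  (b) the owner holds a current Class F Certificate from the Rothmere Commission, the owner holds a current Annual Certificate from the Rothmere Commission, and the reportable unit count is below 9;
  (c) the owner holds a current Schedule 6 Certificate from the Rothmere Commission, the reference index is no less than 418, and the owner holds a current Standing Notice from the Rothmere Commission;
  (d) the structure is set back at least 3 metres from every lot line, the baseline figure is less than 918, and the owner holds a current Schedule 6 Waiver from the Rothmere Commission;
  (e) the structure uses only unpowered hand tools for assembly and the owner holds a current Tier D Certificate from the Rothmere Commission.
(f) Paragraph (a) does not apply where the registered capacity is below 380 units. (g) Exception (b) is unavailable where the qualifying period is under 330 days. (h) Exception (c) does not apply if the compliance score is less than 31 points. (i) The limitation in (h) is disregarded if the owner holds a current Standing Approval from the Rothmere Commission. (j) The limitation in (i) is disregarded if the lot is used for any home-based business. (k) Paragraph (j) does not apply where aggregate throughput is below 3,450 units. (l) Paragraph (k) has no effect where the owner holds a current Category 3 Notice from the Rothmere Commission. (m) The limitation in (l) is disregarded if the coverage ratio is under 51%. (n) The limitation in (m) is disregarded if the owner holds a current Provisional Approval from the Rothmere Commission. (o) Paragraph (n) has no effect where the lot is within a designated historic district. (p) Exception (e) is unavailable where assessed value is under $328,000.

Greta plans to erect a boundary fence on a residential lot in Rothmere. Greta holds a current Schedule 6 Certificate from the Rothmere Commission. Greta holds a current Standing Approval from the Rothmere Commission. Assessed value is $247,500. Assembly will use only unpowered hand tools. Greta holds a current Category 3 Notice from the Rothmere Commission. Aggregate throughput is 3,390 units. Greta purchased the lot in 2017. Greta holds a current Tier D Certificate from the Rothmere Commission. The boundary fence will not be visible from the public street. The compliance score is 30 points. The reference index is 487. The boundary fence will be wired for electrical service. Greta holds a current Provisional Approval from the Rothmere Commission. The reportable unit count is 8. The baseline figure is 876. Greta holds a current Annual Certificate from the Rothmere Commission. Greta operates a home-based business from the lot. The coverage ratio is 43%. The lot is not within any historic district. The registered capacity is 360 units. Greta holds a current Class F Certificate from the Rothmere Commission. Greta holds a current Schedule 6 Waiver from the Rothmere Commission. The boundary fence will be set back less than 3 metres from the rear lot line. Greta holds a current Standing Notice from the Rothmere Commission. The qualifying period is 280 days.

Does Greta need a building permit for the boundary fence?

Exception (a) requires that the structure has no plumbing or electrical service; but electrical service is planned, so (a) is unavailable.
Exception (b): a current Class F Certificate is held; a current Annual Certificate is held; the reportable unit count is 8, below the 9 limit — every condition holds. However, paragraph (g) must be considered: (g) is triggered — the qualifying period is 280 days, under the 330 days limit. Exception (b) does not apply.
Exception (c)'s conditions are all satisfied: a current Schedule 6 Certificate is held; the reference index is 487, meeting the 418 threshold; a current Standing Notice is held. But: (h) operates against (c): the compliance score is 30 points, less than the 31 points limit. (i) would limit (h) — a current Standing Approval is held — but (j) sets (i) aside: (j) is engaged — a home-based business operates on the lot. (k) applies (aggregate throughput is 3,390 units, below the 3,450 units limit), but is overridden by (l): (l) operates against (k): a current Category 3 Notice is held. (m) would limit (l) — the coverage ratio is 43%, under the 51% limit — but (n) sets (m) aside: (n) operates against (m): a current Provisional Approval is held. (o) is not triggered (the lot is not in a historic district), so (n) stands. Exception (c) does not apply.
Exception (d) requires that the structure is set back at least 3 metres from every lot line; but the rear setback is under 3 m, so (d) is unavailable.
Exception (e)'s conditions are all satisfied: assembly uses only hand tools; a current Tier D Certificate is held. However, paragraph (p) must be considered: (p) operates against (e): assessed value is $247,500, under the $328,000 limit. (e) is therefore removed.
No exception displaces § 60.

Yes — Greta must obtain a building permit.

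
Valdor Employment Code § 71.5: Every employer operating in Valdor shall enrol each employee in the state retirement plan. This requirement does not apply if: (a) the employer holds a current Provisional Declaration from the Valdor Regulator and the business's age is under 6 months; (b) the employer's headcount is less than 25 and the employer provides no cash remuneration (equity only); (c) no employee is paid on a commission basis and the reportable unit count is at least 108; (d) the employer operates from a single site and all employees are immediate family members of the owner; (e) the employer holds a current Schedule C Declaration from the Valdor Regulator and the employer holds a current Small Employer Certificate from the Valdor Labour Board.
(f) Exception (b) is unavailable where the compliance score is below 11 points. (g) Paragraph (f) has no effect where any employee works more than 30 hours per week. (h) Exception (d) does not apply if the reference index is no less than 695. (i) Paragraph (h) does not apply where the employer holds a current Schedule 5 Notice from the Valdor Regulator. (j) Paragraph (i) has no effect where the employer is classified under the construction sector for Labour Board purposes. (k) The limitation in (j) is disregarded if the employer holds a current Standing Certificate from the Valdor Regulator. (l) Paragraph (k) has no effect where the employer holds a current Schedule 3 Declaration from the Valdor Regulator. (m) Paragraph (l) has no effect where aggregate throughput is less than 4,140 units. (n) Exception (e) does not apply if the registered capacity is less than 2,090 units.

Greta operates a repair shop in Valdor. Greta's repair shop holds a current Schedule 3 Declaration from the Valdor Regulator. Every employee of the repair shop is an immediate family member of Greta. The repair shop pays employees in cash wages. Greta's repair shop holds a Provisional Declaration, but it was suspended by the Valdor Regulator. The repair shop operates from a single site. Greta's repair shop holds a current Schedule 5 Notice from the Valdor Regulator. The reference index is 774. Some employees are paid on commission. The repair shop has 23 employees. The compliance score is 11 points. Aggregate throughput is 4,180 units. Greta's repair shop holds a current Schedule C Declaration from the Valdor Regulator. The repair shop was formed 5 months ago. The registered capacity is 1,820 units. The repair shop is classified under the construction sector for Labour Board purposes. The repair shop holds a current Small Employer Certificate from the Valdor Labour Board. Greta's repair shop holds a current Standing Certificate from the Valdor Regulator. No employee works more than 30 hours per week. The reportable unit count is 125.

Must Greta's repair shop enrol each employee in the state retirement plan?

Exception (a) does not apply: the Provisional Declaration is not current.
Exception (b) fails — employees are paid cash wages.
Exception (c) does not apply: some employees are paid on commission.
Exception (d) is satisfied on its face — the employer operates from a single site; every employee is an immediate family member. However, paragraphs (h)–(m) must be considered: (h) applies — the reference index is 774, meeting the 695 threshold. (i) is triggered (a current Schedule 5 Notice is held), but is set aside by (j): (j) is engaged — the repair shop is classified under the construction sector. (k) would limit (j) — a current Standing Certificate is held — but (l) sets (k) aside: (l) operates — a current Schedule 3 Declaration is held. (m), which would lift (l), is not triggered — aggregate throughput is 4,180 units, not less than 4,140 units. So (d) is unavailable.
All of (e)'s requirements are met (a current Schedule C Declaration is held; a current Small Employer Certificate is held). Turning to paragraph (n): (n) operates — the registered capacity is 1,820 units, less than the 2,090 units limit. (e) is therefore removed.
No exception applies. The general rule governs.

Yes — Greta's repair shop must enrol each employee in the state retirement plan.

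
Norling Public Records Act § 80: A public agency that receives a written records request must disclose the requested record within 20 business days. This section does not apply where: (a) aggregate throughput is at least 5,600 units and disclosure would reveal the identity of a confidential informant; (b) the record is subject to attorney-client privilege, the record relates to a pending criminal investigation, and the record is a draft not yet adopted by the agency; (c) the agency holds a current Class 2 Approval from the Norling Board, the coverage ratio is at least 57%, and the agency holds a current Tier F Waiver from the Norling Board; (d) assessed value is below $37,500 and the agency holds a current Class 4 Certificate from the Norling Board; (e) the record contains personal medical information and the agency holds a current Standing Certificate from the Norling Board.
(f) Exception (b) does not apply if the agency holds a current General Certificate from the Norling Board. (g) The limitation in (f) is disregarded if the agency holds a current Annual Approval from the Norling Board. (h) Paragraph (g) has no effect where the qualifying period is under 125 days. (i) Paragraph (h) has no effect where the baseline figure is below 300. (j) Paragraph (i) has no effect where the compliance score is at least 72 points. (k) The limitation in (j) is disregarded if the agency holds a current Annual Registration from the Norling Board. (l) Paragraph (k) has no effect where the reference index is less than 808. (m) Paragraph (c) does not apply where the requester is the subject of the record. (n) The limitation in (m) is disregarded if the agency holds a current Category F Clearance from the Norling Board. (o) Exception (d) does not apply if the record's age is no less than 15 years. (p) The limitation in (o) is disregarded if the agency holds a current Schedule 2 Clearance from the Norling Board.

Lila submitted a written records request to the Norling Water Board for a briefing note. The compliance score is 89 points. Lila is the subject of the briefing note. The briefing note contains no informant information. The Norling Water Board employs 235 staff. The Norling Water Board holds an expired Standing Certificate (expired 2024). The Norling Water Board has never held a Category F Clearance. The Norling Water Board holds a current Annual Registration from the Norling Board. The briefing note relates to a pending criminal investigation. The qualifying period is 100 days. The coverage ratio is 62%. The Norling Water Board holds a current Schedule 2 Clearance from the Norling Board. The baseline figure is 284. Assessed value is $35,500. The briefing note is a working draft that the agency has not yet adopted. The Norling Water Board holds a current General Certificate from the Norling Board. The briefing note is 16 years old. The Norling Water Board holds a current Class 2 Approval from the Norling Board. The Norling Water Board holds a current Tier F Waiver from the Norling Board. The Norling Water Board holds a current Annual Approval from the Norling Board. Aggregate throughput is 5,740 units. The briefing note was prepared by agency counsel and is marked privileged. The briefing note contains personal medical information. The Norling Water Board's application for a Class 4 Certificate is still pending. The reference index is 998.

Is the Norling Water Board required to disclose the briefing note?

Exception (a) does not apply: the briefing note contains no informant information.
All of (b)'s requirements are met (the briefing note is privileged; the briefing note relates to a pending investigation; the briefing note is an unadopted draft). As to paragraphs (f)–(l): (f) applies (a current General Certificate is held), but is itself disapplied by (g): (g) is triggered — a current Annual Approval is held. (h) is triggered (the qualifying period is 100 days, under the 125 days limit), but is set aside by (i): (i) applies — the baseline figure is 284, below the 300 limit. (j) operates (the compliance score is 89 points, meeting the 72 points threshold), but is displaced by (k): (k) is engaged — a current Annual Registration is held. (l), which would lift (k), is not engaged — the reference index is 998, not less than 808. (b) remains available.
Exception (c): a current Class 2 Approval is held; the coverage ratio is 62%, meeting the 57% threshold; a current Tier F Waiver is held — every condition holds. Turning to paragraphs (m)–(n): (m) operates — Lila is the subject of the briefing note. (n) is not triggered (no current Category F Clearance is held), so (m) stands. (c) is therefore removed.
Exception (d) requires that the agency holds a current Class 4 Certificate from the Norling Board; but there is no Class 4 Certificate in force, so (d) is unavailable.
Exception (e) fails — no current Standing Certificate is held.

No — exception (b) applies; the Norling Water Board is not required to disclose the briefing note.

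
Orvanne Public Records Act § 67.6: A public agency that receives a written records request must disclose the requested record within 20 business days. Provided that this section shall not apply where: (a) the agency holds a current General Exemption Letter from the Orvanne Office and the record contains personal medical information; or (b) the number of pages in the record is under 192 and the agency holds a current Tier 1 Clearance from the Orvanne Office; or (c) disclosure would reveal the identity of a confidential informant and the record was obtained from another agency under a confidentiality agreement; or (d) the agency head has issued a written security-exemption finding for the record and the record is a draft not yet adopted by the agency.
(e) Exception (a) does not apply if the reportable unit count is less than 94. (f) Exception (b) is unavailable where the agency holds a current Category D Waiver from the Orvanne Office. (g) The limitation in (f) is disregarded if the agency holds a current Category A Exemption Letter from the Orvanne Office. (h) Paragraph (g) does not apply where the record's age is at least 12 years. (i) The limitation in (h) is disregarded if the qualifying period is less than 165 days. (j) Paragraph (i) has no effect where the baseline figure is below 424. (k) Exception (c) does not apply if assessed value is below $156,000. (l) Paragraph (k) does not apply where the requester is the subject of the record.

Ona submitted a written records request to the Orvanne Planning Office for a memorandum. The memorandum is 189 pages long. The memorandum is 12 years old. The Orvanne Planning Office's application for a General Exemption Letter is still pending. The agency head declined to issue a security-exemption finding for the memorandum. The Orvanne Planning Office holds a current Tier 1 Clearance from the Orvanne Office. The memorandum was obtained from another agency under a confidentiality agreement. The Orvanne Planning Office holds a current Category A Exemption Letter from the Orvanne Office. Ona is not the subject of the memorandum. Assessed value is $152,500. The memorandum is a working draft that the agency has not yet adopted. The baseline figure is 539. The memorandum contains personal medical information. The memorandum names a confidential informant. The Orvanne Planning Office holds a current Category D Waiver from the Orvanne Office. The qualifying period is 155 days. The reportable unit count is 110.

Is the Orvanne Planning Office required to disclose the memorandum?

Exception (a) fails — the General Exemption Letter is not current.
Exception (b)'s conditions are all satisfied: the number of pages in the record is 189, under the 192 limit; a current Tier 1 Clearance is held. Under paragraphs (f)–(j): (f) would limit (b) — a current Category D Waiver is held — but (g) sets (f) aside: (g) is triggered — a current Category A Exemption Letter is held. (h) is triggered (the record's age is 12 years, meeting the 12 years threshold), but is overridden by (i): (i) is engaged — the qualifying period is 155 days, less than the 165 days limit. (j), which would lift (i), is inapplicable — the baseline figure is 539, not below 424. (b) remains available.
Exception (c) is satisfied on its face — the memorandum names a confidential informant; the memorandum was obtained under a confidentiality agreement. Turning to paragraphs (k)–(l): (k) applies — assessed value is $152,500, below the $156,000 limit. (l), which would lift (k), does not operate here — Ona is not the subject of the memorandum. Exception (c) does not apply.
Exception (d) does not apply: the agency head declined to issue a security-exemption finding.

No — exception (b) applies; the Orvanne Planning Office is not required to disclose the memorandum.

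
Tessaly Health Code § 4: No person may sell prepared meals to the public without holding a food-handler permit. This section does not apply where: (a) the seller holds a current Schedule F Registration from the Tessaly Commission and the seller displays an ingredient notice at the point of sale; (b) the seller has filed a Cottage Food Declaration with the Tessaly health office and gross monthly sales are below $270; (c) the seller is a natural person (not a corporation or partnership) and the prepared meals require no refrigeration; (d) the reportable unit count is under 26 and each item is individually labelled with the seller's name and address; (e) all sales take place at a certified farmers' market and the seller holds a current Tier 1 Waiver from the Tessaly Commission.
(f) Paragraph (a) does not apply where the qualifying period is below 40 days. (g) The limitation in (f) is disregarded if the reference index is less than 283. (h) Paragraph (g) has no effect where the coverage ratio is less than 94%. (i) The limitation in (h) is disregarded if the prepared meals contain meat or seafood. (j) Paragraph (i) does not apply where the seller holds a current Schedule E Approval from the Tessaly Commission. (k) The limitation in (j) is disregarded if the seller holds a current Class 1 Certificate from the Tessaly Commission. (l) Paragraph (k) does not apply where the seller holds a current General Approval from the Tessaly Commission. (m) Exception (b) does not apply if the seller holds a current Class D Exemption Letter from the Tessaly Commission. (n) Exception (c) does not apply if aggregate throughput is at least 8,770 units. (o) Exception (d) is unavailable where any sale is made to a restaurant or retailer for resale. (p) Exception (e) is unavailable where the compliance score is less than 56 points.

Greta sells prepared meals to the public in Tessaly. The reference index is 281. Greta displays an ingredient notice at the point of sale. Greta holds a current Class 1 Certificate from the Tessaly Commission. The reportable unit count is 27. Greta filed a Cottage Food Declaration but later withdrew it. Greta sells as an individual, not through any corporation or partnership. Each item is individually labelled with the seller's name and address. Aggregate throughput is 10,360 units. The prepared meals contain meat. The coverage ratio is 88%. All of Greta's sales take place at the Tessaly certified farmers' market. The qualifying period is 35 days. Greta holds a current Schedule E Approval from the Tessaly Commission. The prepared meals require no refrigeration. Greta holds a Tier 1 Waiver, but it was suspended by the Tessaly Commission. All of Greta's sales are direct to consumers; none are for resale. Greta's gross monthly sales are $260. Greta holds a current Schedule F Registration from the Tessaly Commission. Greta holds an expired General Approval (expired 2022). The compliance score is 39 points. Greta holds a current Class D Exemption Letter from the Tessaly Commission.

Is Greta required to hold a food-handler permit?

No — exception (a) applies; Greta is not required to hold a food-handler permit.

Exception (a)'s conditions are all satisfied: a current Schedule F Registration is held; an ingredient notice is displayed. Applying paragraphs (f)–(l): (f) would limit (a) — the qualifying period is 35 days, below the 40 days limit — but (g) sets (f) aside: (g) operates against (f): the reference index is 281, less than the 283 limit. (h) is engaged (the coverage ratio is 88%, less than the 94% limit), but yields to (i): (i) applies — the prepared meals contain meat. (j) would limit (i) — a current Schedule E Approval is held — but (k) sets (j) aside: (k) is engaged — a current Class 1 Certificate is held. (l) is not triggered (there is no General Approval in force), so (k) stands. Exception (a) stands.
Exception (b) does not apply: the Cottage Food Declaration was withdrawn.
Exception (c)'s conditions are all satisfied: the seller is a natural person; the prepared meals are shelf-stable. But: (n) operates against (c): aggregate throughput is 10,360 units, meeting the 8,770 units threshold. Exception (c) does not apply.
Exception (d) does not apply: the reportable unit count is 27, not under 26.
Exception (e) does not apply: there is no Tier 1 Waiver in force.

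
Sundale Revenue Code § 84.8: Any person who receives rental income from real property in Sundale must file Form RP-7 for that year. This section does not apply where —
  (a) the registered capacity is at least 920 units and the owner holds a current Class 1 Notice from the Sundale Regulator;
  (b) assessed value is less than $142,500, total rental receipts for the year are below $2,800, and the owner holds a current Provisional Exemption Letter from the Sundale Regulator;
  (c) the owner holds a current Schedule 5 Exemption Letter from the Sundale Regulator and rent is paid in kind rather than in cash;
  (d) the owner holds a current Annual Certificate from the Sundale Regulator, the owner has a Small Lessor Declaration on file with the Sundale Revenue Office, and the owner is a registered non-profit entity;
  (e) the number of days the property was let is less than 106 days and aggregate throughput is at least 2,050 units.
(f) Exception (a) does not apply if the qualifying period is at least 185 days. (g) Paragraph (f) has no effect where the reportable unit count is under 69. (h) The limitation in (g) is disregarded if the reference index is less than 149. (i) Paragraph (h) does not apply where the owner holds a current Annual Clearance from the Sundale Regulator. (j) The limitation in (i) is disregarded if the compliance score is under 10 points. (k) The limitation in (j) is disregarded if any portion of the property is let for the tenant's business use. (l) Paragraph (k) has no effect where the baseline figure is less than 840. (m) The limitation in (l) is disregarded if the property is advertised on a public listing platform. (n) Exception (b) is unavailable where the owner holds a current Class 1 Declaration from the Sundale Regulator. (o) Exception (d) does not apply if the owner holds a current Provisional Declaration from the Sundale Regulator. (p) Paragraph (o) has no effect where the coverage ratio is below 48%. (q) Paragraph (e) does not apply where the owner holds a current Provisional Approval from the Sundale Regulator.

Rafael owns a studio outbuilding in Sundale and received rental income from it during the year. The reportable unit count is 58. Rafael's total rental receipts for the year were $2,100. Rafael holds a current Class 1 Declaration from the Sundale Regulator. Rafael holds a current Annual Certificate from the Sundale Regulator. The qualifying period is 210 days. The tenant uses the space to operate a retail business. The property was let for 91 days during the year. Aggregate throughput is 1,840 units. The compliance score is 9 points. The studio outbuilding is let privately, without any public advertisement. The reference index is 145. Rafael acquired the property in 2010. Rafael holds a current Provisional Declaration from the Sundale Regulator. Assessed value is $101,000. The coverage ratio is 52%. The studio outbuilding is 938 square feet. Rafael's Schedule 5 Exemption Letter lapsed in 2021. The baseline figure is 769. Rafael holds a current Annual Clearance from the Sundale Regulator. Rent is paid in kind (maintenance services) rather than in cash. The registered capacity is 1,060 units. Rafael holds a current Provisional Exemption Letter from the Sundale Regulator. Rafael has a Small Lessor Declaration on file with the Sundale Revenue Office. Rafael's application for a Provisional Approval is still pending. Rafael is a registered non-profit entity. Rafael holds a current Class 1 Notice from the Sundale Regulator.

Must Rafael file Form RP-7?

Yes — Rafael must file Form RP-7.

Exception (a): the registered capacity is 1,060 units, meeting the 920 units threshold; a current Class 1 Notice is held — every condition holds. But: (f) is engaged — the qualifying period is 210 days, meeting the 185 days threshold. (g) is triggered (the reportable unit count is 58, under the 69 limit), but is displaced by (h): (h) is triggered — the reference index is 145, less than the 149 limit. (i) would limit (h) — a current Annual Clearance is held — but (j) sets (i) aside: (j) operates against (i): the compliance score is 9 points, under the 10 points limit. (k) would limit (j) — the space is let for business use — but (l) sets (k) aside: (l) is engaged — the baseline figure is 769, less than the 840 limit. (m), which would lift (l), is inapplicable — the property is let privately without advertisement. (a) is therefore removed.
Exception (b): assessed value is $101,000, less than the $142,500 limit; total rental receipts for the year are $2,100, below the $2,800 limit; a current Provisional Exemption Letter is held — every condition holds. But: (n) is triggered — a current Class 1 Declaration is held. So (b) is unavailable.
Exception (c) fails — there is no Schedule 5 Exemption Letter in force.
Exception (d): a current Annual Certificate is held; a Small Lessor Declaration is on file; Rafael is a registered non-profit — every condition holds. However, paragraphs (o)–(p) must be considered: (o) operates — a current Provisional Declaration is held. (p), which would lift (o), is inapplicable — the coverage ratio is 52%, not below 48%. So (d) is unavailable.
Exception (e) requires that aggregate throughput is at least 2,050 units; but aggregate throughput is 1,840 units, short of 2,050 units, so (e) is unavailable.
Every exception is unavailable, so the rule governs.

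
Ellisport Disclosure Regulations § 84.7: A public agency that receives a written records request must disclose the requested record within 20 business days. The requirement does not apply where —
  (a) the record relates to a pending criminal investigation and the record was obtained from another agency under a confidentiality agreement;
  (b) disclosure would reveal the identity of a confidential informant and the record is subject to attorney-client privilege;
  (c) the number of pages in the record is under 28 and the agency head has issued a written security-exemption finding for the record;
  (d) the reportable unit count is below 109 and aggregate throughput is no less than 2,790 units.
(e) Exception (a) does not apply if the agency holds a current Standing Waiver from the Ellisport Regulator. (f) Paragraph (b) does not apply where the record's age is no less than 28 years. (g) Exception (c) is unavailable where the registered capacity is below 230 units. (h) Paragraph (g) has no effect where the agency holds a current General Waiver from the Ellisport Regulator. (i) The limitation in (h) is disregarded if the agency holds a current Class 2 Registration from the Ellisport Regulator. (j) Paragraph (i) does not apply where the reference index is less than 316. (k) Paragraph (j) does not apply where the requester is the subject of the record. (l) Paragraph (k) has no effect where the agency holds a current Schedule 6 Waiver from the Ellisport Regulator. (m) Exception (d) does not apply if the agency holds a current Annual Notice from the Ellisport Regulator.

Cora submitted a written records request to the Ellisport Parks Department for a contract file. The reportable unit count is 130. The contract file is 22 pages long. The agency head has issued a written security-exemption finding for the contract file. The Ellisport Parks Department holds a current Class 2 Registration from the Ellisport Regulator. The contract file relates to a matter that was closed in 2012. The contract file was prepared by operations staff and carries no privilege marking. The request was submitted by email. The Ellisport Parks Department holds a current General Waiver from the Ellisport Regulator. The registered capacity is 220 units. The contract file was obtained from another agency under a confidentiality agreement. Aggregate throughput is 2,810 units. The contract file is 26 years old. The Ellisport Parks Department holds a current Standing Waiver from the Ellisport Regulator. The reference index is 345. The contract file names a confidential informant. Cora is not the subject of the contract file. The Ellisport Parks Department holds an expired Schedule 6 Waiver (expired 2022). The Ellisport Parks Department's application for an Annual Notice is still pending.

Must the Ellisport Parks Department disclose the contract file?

Exception (a) requires that the record relates to a pending criminal investigation; but the contract file relates to a closed matter, so (a) is unavailable.
Exception (b) requires that the record is subject to attorney-client privilege; but the contract file carries no privilege marking, so (b) is unavailable.
Exception (c)'s conditions are all satisfied: the number of pages in the record is 22, under the 28 limit; a written security-exemption finding has been issued. Turning to paragraphs (g)–(l): (g) is engaged — the registered capacity is 220 units, below the 230 units limit. (h) is triggered (a current General Waiver is held), but is overridden by (i): (i) is triggered — a current Class 2 Registration is held. (j), which would lift (i), is inapplicable — the reference index is 345, not less than 316. Exception (c) does not apply.
Exception (d) does not apply: the reportable unit count is 130, not below 109.
No exception is made out. the Ellisport Parks Department falls within the general rule.

Yes — the Ellisport Parks Department must disclose the contract file.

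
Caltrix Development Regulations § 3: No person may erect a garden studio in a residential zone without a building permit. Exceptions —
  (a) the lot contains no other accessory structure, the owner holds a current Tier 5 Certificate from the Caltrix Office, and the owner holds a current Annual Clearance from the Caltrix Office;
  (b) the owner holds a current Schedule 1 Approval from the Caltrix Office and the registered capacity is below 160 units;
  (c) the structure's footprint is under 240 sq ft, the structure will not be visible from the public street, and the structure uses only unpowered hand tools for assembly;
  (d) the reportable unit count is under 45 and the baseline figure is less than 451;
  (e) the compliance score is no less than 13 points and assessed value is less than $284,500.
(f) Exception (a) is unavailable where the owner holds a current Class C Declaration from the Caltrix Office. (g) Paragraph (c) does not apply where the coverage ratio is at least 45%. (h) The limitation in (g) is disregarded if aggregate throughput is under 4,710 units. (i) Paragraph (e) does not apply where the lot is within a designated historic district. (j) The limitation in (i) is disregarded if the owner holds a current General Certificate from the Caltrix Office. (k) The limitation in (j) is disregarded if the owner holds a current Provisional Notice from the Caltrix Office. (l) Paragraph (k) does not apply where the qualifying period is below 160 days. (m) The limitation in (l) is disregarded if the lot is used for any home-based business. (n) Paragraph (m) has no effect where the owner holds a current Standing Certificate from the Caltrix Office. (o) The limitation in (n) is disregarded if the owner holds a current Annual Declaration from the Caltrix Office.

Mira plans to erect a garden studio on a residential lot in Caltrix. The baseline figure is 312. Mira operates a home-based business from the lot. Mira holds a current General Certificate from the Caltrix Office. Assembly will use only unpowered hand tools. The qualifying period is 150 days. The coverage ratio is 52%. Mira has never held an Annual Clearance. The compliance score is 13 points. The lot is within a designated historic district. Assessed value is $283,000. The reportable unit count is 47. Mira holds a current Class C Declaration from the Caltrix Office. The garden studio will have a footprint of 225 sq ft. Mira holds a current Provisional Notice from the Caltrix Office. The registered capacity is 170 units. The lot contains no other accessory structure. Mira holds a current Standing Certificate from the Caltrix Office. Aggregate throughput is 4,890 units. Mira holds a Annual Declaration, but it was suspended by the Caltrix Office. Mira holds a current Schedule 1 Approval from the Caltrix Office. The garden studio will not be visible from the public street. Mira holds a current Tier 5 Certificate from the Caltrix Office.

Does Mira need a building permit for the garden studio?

Exception (a) fails — the Annual Clearance is not current.
Exception (b) does not apply: the registered capacity is 170 units, not below 160 units.
Exception (c)'s conditions are all satisfied: the structure's footprint is 225 sq ft, under the 240 sq ft limit; the structure will not be visible from the street; assembly uses only hand tools. But: (g) operates against (c): the coverage ratio is 52%, meeting the 45% threshold. (h), which would lift (g), is not triggered — aggregate throughput is 4,890 units, not under 4,710 units. Exception (c) does not apply.
Exception (d) fails — the reportable unit count is 47, not under 45.
Exception (e) is satisfied on its face — the compliance score is 13 points, meeting the 13 points threshold; assessed value is $283,000, less than the $284,500 limit. Applying paragraphs (i)–(o): (i) is engaged (the lot is in a historic district), but is displaced by (j): (j) applies — a current General Certificate is held. (k) operates (a current Provisional Notice is held), but is set aside by (l): (l) is engaged — the qualifying period is 150 days, below the 160 days limit. (m) would limit (l) — a home-based business operates on the lot — but (n) sets (m) aside: (n) operates against (m): a current Standing Certificate is held. (o) does not operate here (no current Annual Declaration is held), so (n) stands. Exception (e) stands.

No — exception (e) applies; Mira does not need a building permit.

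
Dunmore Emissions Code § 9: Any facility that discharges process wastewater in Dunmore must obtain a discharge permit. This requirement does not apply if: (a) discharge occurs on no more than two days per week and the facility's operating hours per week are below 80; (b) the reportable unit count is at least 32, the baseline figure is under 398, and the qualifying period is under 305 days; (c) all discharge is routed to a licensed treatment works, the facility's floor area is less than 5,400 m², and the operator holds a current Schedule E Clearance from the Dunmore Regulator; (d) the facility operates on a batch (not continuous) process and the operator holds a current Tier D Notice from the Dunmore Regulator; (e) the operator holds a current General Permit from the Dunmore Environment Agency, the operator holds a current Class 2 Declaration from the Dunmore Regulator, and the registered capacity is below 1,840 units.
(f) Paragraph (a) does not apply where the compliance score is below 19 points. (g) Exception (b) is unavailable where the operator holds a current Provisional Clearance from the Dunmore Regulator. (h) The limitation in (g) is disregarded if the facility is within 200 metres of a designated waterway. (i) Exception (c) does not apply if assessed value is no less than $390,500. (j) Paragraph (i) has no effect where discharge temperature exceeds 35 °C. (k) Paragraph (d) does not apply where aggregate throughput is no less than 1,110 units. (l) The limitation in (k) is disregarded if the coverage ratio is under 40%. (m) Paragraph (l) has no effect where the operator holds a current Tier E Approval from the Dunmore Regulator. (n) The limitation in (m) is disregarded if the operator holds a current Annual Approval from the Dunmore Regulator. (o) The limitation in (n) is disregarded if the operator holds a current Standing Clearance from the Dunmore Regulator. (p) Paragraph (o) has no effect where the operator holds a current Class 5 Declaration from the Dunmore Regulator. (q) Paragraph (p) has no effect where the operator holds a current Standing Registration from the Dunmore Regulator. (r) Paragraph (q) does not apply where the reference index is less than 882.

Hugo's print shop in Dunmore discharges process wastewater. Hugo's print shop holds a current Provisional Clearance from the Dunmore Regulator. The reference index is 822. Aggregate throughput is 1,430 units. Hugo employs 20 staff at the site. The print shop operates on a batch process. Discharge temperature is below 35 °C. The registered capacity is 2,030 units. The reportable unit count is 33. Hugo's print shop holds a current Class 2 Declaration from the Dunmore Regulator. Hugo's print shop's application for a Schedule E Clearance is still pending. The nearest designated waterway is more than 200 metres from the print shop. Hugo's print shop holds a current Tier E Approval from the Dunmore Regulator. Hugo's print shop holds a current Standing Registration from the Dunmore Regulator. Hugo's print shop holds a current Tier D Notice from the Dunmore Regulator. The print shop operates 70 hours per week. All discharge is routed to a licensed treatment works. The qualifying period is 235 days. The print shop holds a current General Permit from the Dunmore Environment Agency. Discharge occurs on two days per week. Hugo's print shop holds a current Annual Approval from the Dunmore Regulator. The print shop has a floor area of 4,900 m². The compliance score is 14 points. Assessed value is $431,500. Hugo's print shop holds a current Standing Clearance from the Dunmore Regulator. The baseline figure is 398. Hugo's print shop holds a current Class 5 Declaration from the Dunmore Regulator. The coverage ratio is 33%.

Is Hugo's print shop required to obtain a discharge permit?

No — exception (d) applies; Hugo's print shop is not required to obtain a discharge permit.

All of (a)'s requirements are met (discharge occurs on no more than two days per week; the facility's operating hours per week are 70, below the 80 limit). However, paragraph (f) must be considered: (f) is triggered — the compliance score is 14 points, below the 19 points limit. Exception (a) does not apply.
Exception (b) does not apply: the baseline figure is 398, not under 398.
Exception (c) does not apply: no current Schedule E Clearance is held.
Exception (d) is satisfied on its face — the facility operates on a batch process; a current Tier D Notice is held. Under paragraphs (k)–(r): (k) would limit (d) — aggregate throughput is 1,430 units, meeting the 1,110 units threshold — but (l) sets (k) aside: (l) operates against (k): the coverage ratio is 33%, under the 40% limit. (m) would limit (l) — a current Tier E Approval is held — but (n) sets (m) aside: (n) applies — a current Annual Approval is held. (o) is engaged (a current Standing Clearance is held), but is overridden by (p): (p) operates — a current Class 5 Declaration is held. (q) is triggered (a current Standing Registration is held), but is set aside by (r): (r) is triggered — the reference index is 822, less than the 882 limit. Exception (d) stands.
Exception (e) fails — the registered capacity is 2,030 units, not below 1,840 units.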